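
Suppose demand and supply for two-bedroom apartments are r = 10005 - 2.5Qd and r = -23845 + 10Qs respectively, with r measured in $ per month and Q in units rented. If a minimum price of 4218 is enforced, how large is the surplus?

Surplus = 491.5

Inverting to quantity form: Qd = 4002 - 0.4r and Qs = 2384.5 + 0.1r.
Evaluating both curves at the floor price 4218 gives Qd = 2314.8, Qs = 2806.3.
Surplus = Qs - Qd = 2806.3 - 2314.8 = 491.5.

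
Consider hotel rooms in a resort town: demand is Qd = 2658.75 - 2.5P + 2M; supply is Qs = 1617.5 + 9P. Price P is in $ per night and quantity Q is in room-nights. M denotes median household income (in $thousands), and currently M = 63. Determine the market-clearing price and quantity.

With M = 63, demand is Qd = 2784.75 - 2.5P.
Equating demand and supply, 2784.75 - 2.5P = 1617.5 + 9P gives 11.5P = 1167.25, so P* = 101.5.
Substitute back: Q* = 2784.75 - 2.5(101.5) = 2531.

P* = 101.5, Q* = 2531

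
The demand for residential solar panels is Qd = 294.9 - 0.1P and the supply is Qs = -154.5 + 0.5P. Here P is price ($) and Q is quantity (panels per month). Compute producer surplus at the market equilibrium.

Set Qd = Qs: 294.9 - 0.1P = -154.5 + 0.5P, so 449.4 = 0.6P and P* = 749.
Substitute back: Q* = 294.9 - 0.1(749) = 220.
Supply choke price (Qs = 0): P = 309. Producer surplus = ½ × (749 - 309) × 220 = 48400.

Producer surplus = 48400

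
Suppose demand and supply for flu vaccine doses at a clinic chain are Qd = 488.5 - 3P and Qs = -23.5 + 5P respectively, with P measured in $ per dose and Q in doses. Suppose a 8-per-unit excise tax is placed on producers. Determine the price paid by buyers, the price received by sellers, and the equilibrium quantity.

P_b = 69, P_s = 61, Q = 281.5

Producers keep P_s = P_b - 8 per unit, so supply in terms of the buyer price is Qs = -63.5 + 5P_b.
Market clearing requires 488.5 - 3P_b = -63.5 + 5P_b; hence 552 = 8P_b and P_b = 69.
So P_s = 61 and the quantity traded is Q = 488.5 - 3(69) = 281.5.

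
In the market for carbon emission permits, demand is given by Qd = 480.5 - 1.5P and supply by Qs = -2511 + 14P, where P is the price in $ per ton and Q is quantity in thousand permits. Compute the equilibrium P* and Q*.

Set Qd = Qs: 480.5 - 1.5P = -2511 + 14P, so 2991.5 = 15.5P and P* = 193.
From the demand curve, Q* = 480.5 - 1.5(193) = 191.

P* = 193, Q* = 191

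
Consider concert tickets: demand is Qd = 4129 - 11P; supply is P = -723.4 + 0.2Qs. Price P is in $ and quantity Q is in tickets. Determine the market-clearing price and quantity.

Inverting to quantity form: Qs = 3617 + 5P.
Equating demand and supply, 4129 - 11P = 3617 + 5P gives 16P = 512, so P* = 32.
From the demand curve, Q* = 4129 - 11(32) = 3777.

P* = 32, Q* = 3777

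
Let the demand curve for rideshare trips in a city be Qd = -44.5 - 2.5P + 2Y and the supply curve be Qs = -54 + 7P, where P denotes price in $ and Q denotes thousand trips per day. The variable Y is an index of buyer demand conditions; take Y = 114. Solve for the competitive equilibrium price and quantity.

P* = 25, Q* = 121

With Y = 114, demand is Qd = 183.5 - 2.5P.
At equilibrium Qd = Qs, so 183.5 - 2.5P = -54 + 7P; collecting terms, 237.5 = 9.5P and P* = 25.
Then Q* = 183.5 - 2.5(25) = 121.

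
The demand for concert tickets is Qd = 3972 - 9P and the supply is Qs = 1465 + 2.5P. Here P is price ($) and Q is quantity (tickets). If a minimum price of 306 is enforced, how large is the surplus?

Surplus = 1012

With P fixed at 306, quantity demanded is 1218 and quantity supplied is 2230.
Surplus = Qs - Qd = 2230 - 1218 = 1012.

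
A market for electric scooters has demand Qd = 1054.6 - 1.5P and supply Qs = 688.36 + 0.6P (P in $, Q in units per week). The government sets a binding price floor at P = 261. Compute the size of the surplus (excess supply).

Surplus = 181.86

At P = 261: Qd = 663.1 and Qs = 844.96.
Surplus = Qs - Qd = 844.96 - 663.1 = 181.86.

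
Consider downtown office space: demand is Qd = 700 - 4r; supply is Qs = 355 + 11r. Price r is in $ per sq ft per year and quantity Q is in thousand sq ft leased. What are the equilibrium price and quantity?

At equilibrium Qd = Qs, so 700 - 4r = 355 + 11r; collecting terms, 345 = 15r and r* = 23.
From the demand curve, Q* = 700 - 4(23) = 608.

r* = 23, Q* = 608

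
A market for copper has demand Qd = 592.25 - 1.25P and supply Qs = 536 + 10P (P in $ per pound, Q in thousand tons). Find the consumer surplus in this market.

Consumer surplus = 137358.4

The market clears where 592.25 - 1.25P = 536 + 10P. Rearranging, 11.25P = 56.25, hence P* = 5.
Plugging P* into demand: Q* = 592.25 - 1.25(5) = 586.
Demand choke price (Qd = 0): P = 592.25/1.25 = 473.8. Consumer surplus = ½ × (473.8 - 5) × 586 = 137358.4.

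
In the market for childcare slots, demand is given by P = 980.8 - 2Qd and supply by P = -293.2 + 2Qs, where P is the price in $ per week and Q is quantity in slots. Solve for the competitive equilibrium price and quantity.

P* = 343.8, Q* = 318.5

In direct form, Qd = 490.4 - 0.5P and Qs = 146.6 + 0.5P.
Set Qd = Qs: 490.4 - 0.5P = 146.6 + 0.5P, so 343.8 = P and P* = 343.8.
Plugging P* into demand: Q* = 490.4 - 0.5(343.8) = 318.5.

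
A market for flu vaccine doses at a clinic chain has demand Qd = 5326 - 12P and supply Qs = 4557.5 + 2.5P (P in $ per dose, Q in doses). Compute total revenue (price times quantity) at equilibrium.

Total revenue = 248570

Set Qd = Qs: 5326 - 12P = 4557.5 + 2.5P, so 768.5 = 14.5P and P* = 53.
Substitute back: Q* = 5326 - 12(53) = 4690.
Total revenue = P* × Q* = 53 × 4690 = 248570.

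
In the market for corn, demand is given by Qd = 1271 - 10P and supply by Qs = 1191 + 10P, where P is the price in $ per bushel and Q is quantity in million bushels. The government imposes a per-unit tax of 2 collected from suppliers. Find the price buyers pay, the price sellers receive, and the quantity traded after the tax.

P_b = 5, P_s = 3, Q = 1221

The tax drives a wedge P_b - P_s = 2. Substituting P_s = P_b - 2 into supply: Qs = 1171 + 10P_b.
Market clearing requires 1271 - 10P_b = 1171 + 10P_b; hence 100 = 20P_b and P_b = 5.
So P_s = 3 and the quantity traded is Q = 1271 - 10(5) = 1221.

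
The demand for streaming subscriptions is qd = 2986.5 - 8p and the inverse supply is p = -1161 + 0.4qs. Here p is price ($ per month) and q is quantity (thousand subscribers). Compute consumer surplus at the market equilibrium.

Consumer surplus = 533812.890625

Solving each curve for q: qs = 2902.5 + 2.5p.
The market clears where 2986.5 - 8p = 2902.5 + 2.5p. Rearranging, 10.5p = 84, hence p* = 8.
Substitute back: q* = 2986.5 - 8(8) = 2922.5.
Demand choke price (qd = 0): p = 2986.5/8 = 373.3125. Consumer surplus = ½ × (373.3125 - 8) × 2922.5 = 533812.890625.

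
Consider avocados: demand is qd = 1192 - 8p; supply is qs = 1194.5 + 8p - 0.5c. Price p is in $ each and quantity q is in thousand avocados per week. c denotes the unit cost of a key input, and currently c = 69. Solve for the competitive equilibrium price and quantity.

p* = 2, q* = 1176

With c = 69, supply is qs = 1160 + 8p.
At equilibrium qd = qs, so 1192 - 8p = 1160 + 8p; collecting terms, 32 = 16p and p* = 2.
Plugging p* into demand: q* = 1192 - 8(2) = 1176.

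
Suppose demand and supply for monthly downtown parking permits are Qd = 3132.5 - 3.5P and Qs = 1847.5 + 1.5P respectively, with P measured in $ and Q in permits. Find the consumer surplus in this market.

At equilibrium Qd = Qs, so 3132.5 - 3.5P = 1847.5 + 1.5P; collecting terms, 1285 = 5P and P* = 257.
Then Q* = 3132.5 - 3.5(257) = 2233.
Demand choke price (Qd = 0): P = 3132.5/3.5 = 895. Consumer surplus = ½ × (895 - 257) × 2233 = 712327.

Consumer surplus = 712327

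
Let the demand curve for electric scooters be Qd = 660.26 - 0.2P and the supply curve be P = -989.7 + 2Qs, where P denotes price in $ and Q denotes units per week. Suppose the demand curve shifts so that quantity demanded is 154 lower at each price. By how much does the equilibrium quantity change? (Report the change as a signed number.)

Inverting to quantity form: Qs = 494.85 + 0.5P.
Equating demand and supply, 660.26 - 0.2P = 494.85 + 0.5P gives 0.7P = 165.41, so P* = 236.3.
From the demand curve, Q* = 660.26 - 0.2(236.3) = 613.
After the shift, demand is Qd = 506.26 - 0.2P.
Re-solving, 0.7P = 11.41 gives P = 16.3 and Q = 503.
ΔQ = 503 - 613 = -110.

ΔQ = -110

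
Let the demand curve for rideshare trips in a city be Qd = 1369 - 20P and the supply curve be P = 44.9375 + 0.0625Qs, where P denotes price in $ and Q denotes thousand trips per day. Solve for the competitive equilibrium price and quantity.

P* = 58, Q* = 209

In direct form, Qs = -719 + 16P.
The market clears where 1369 - 20P = -719 + 16P. Rearranging, 36P = 2088, hence P* = 58.
Then Q* = 1369 - 20(58) = 209.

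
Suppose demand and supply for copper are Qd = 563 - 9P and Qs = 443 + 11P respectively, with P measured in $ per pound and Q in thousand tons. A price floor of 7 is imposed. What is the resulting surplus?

With P fixed at 7, quantity demanded is 500 and quantity supplied is 520.
Surplus = Qs - Qd = 520 - 500 = 20.

Surplus = 20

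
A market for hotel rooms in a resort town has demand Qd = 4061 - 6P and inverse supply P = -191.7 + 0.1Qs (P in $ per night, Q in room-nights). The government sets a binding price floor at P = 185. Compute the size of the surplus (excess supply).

Surplus = 816

Inverting to quantity form: Qs = 1917 + 10P.
At P = 185: Qd = 2951 and Qs = 3767.
Surplus = Qs - Qd = 3767 - 2951 = 816.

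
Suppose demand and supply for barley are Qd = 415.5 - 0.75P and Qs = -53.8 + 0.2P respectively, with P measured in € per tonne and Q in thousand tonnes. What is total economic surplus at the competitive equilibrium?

The market clears where 415.5 - 0.75P = -53.8 + 0.2P. Rearranging, 0.95P = 469.3, hence P* = 494.
Substitute back: Q* = 415.5 - 0.75(494) = 45.
Demand choke price = 554; supply choke price = 269. CS = ½(554 - 494)(45) = 1350; PS = ½(494 - 269)(45) = 5062.5. Total surplus = 6412.5.

Total surplus = 6412.5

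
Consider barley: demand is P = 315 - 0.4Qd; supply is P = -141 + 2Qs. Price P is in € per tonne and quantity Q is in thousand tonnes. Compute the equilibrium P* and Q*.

Inverting to quantity form: Qd = 787.5 - 2.5P and Qs = 70.5 + 0.5P.
Equating demand and supply, 787.5 - 2.5P = 70.5 + 0.5P gives 3P = 717, so P* = 239.
Plugging P* into demand: Q* = 787.5 - 2.5(239) = 190.

P* = 239, Q* = 190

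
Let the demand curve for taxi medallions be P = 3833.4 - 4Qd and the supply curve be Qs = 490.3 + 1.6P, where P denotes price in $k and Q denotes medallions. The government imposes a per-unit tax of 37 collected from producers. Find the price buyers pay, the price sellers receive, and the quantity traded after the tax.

P_b = 285, P_s = 248, Q = 887.1

In direct form, Qd = 958.35 - 0.25P.
With a tax of 37 on producers, they supply based on the net price P_s = P_b - 37, so Qs = 431.1 + 1.6P_b.
Set Qd = Qs: 958.35 - 0.25P_b = 431.1 + 1.6P_b, so 527.25 = 1.85P_b and P_b = 285.
Then P_s = 285 - 37 = 248 and Q = 958.35 - 0.25(285) = 887.1.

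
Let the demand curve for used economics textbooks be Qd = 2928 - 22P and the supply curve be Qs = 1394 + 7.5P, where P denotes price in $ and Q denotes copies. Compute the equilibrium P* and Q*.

P* = 52, Q* = 1784

Set Qd = Qs: 2928 - 22P = 1394 + 7.5P, so 1534 = 29.5P and P* = 52.
Substitute back: Q* = 2928 - 22(52) = 1784.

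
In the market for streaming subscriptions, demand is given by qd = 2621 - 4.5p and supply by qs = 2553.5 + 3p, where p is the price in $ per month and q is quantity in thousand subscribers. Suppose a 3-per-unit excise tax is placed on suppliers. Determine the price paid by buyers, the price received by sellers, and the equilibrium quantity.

p_b = 10.2, p_s = 7.2, q = 2575.1

The tax drives a wedge p_b - p_s = 3. Substituting p_s = p_b - 3 into supply: qs = 2544.5 + 3p_b.
Market clearing requires 2621 - 4.5p_b = 2544.5 + 3p_b; hence 76.5 = 7.5p_b and p_b = 10.2.
Then p_s = 10.2 - 3 = 7.2 and q = 2621 - 4.5(10.2) = 2575.1.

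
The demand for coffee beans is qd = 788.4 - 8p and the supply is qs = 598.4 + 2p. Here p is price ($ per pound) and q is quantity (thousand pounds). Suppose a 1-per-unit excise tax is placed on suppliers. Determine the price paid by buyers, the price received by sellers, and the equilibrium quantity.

With a tax of 1 on suppliers, they supply based on the net price p_s = p_b - 1, so qs = 596.4 + 2p_b.
Market clearing requires 788.4 - 8p_b = 596.4 + 2p_b; hence 192 = 10p_b and p_b = 19.2.
So p_s = 18.2 and the quantity traded is q = 788.4 - 8(19.2) = 634.8.

p_b = 19.2, p_s = 18.2, q = 634.8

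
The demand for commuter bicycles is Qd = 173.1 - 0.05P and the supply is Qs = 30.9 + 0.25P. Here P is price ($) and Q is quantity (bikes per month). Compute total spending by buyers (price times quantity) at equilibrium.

Total spending by buyers = 70815.6

Equating demand and supply, 173.1 - 0.05P = 30.9 + 0.25P gives 0.3P = 142.2, so P* = 474.
Then Q* = 173.1 - 0.05(474) = 149.4.
Total spending by buyers = P* × Q* = 474 × 149.4 = 70815.6.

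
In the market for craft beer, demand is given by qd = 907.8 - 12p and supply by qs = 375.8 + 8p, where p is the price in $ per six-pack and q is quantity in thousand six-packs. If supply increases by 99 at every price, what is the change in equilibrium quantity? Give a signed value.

Δq = 59.4

The market clears where 907.8 - 12p = 375.8 + 8p. Rearranging, 20p = 532, hence p* = 26.6.
From the demand curve, q* = 907.8 - 12(26.6) = 588.6.
After the shift, supply is qs = 474.8 + 8p.
The new intersection has 433 = 20p, i.e. p = 21.65, q = 648.
Δq = 648 - 588.6 = 59.4.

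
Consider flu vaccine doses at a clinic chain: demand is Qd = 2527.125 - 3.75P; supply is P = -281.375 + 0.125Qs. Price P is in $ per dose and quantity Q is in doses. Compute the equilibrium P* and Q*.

P* = 23.5, Q* = 2439

Rewriting in direct form: Qs = 2251 + 8P.
Set Qd = Qs: 2527.125 - 3.75P = 2251 + 8P, so 276.125 = 11.75P and P* = 23.5.
Substitute back: Q* = 2527.125 - 3.75(23.5) = 2439.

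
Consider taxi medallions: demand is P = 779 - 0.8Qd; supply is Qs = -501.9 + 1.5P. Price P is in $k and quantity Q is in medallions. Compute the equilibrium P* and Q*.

Solving each curve for Q: Qd = 973.75 - 1.25P.
The market clears where 973.75 - 1.25P = -501.9 + 1.5P. Rearranging, 2.75P = 1475.65, hence P* = 536.6.
Then Q* = 973.75 - 1.25(536.6) = 303.

P* = 536.6, Q* = 303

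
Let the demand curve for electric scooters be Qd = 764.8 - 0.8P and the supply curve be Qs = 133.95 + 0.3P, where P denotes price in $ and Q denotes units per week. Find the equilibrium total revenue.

Total revenue = 175491

At equilibrium Qd = Qs, so 764.8 - 0.8P = 133.95 + 0.3P; collecting terms, 630.85 = 1.1P and P* = 573.5.
From the demand curve, Q* = 764.8 - 0.8(573.5) = 306.
Total revenue = P* × Q* = 573.5 × 306 = 175491.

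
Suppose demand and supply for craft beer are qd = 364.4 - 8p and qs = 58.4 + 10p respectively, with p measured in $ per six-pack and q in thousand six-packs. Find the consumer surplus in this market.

Consumer surplus = 3260.41

At equilibrium qd = qs, so 364.4 - 8p = 58.4 + 10p; collecting terms, 306 = 18p and p* = 17.
From the demand curve, q* = 364.4 - 8(17) = 228.4.
Demand choke price (qd = 0): p = 364.4/8 = 45.55. Consumer surplus = ½ × (45.55 - 17) × 228.4 = 3260.41.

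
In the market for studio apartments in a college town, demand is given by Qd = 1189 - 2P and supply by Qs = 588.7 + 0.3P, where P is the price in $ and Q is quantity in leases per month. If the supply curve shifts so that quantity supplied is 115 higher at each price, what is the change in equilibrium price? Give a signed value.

Set Qd = Qs: 1189 - 2P = 588.7 + 0.3P, so 600.3 = 2.3P and P* = 261.
From the demand curve, Q* = 1189 - 2(261) = 667.
After the shift, supply is Qs = 703.7 + 0.3P.
Re-solving, 2.3P = 485.3 gives P = 211 and Q = 767.
ΔP = 211 - 261 = -50.

ΔP = -50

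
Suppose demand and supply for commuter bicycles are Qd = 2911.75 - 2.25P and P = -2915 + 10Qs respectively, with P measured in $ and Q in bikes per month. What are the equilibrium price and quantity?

P* = 1115, Q* = 403

Inverting to quantity form: Qs = 291.5 + 0.1P.
At equilibrium Qd = Qs, so 2911.75 - 2.25P = 291.5 + 0.1P; collecting terms, 2620.25 = 2.35P and P* = 1115.
Substitute back: Q* = 2911.75 - 2.25(1115) = 403.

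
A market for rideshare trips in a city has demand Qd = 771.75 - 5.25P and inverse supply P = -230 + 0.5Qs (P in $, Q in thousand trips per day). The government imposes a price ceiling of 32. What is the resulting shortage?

Solving each curve for Q: Qs = 460 + 2P.
With P fixed at 32, quantity demanded is 603.75 and quantity supplied is 524.
Shortage = Qd - Qs = 603.75 - 524 = 79.75.

Shortage = 79.75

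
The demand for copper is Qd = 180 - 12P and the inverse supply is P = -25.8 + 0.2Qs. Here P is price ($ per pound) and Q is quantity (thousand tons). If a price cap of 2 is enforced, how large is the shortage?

Solving each curve for Q: Qs = 129 + 5P.
At P = 2: Qd = 156 and Qs = 139.
Shortage = Qd - Qs = 156 - 139 = 17.

Shortage = 17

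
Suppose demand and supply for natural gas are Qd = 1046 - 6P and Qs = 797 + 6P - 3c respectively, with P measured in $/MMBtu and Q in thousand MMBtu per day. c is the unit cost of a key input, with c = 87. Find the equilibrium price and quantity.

With c = 87, supply is Qs = 536 + 6P.
The market clears where 1046 - 6P = 536 + 6P. Rearranging, 12P = 510, hence P* = 42.5.
From the demand curve, Q* = 1046 - 6(42.5) = 791.

P* = 42.5, Q* = 791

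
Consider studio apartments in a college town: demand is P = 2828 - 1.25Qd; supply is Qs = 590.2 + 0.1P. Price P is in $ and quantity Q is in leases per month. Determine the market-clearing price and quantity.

P* = 1858, Q* = 776

Inverting to quantity form: Qd = 2262.4 - 0.8P.
Set Qd = Qs: 2262.4 - 0.8P = 590.2 + 0.1P, so 1672.2 = 0.9P and P* = 1858.
Plugging P* into demand: Q* = 2262.4 - 0.8(1858) = 776.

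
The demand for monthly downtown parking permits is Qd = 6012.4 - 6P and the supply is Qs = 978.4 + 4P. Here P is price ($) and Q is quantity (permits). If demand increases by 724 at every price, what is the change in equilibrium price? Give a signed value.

ΔP = 72.4

Set Qd = Qs: 6012.4 - 6P = 978.4 + 4P, so 5034 = 10P and P* = 503.4.
Substitute back: Q* = 6012.4 - 6(503.4) = 2992.
After the shift, demand is Qd = 6736.4 - 6P.
New equilibrium: 5758 = 10P, so P = 575.8 and Q = 3281.6.
ΔP = 575.8 - 503.4 = 72.4.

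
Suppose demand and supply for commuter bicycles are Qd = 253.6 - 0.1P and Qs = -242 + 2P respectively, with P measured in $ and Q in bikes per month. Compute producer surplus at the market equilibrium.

Producer surplus = 13225

At equilibrium Qd = Qs, so 253.6 - 0.1P = -242 + 2P; collecting terms, 495.6 = 2.1P and P* = 236.
Plugging P* into demand: Q* = 253.6 - 0.1(236) = 230.
Supply choke price (Qs = 0): P = 121. Producer surplus = ½ × (236 - 121) × 230 = 13225.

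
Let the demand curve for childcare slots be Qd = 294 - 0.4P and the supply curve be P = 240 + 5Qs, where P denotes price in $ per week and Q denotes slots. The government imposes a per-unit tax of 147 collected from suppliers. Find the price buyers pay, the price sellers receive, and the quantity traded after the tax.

P_b = 619, P_s = 472, Q = 46.4

Solving each curve for Q: Qs = -48 + 0.2P.
With a tax of 147 on suppliers, they supply based on the net price P_s = P_b - 147, so Qs = -77.4 + 0.2P_b.
Set Qd = Qs: 294 - 0.4P_b = -77.4 + 0.2P_b, so 371.4 = 0.6P_b and P_b = 619.
So P_s = 472 and the quantity traded is Q = 294 - 0.4(619) = 46.4.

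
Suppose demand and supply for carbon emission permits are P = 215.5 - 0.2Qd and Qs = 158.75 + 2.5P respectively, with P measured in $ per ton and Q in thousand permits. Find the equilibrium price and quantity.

Rewriting in direct form: Qd = 1077.5 - 5P.
The market clears where 1077.5 - 5P = 158.75 + 2.5P. Rearranging, 7.5P = 918.75, hence P* = 122.5.
From the demand curve, Q* = 1077.5 - 5(122.5) = 465.

P* = 122.5, Q* = 465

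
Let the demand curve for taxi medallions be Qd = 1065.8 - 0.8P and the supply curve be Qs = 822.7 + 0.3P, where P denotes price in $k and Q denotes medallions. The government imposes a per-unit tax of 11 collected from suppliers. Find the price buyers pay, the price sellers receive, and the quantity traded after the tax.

P_b = 224, P_s = 213, Q = 886.6

Suppliers keep P_s = P_b - 11 per unit, so supply in terms of the buyer price is Qs = 819.4 + 0.3P_b.
Equate demand and the shifted supply: 1065.8 - 0.8P_b = 819.4 + 0.3P_b, giving 1.1P_b = 246.4, so P_b = 224.
So P_s = 213 and the quantity traded is Q = 1065.8 - 0.8(224) = 886.6.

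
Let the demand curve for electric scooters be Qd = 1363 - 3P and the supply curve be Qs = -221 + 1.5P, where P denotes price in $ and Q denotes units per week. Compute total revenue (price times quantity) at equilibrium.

Total revenue = 108064

Set Qd = Qs: 1363 - 3P = -221 + 1.5P, so 1584 = 4.5P and P* = 352.
Plugging P* into demand: Q* = 1363 - 3(352) = 307.
Total revenue = P* × Q* = 352 × 307 = 108064.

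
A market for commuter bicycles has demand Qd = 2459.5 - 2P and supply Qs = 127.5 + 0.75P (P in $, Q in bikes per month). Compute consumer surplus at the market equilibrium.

Consumer surplus = 145733.0625

At equilibrium Qd = Qs, so 2459.5 - 2P = 127.5 + 0.75P; collecting terms, 2332 = 2.75P and P* = 848.
From the demand curve, Q* = 2459.5 - 2(848) = 763.5.
Demand choke price (Qd = 0): P = 2459.5/2 = 1229.75. Consumer surplus = ½ × (1229.75 - 848) × 763.5 = 145733.0625.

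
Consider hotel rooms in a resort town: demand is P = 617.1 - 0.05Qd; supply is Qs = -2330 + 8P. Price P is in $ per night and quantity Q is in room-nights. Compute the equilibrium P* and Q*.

Solving each curve for Q: Qd = 12342 - 20P.
At equilibrium Qd = Qs, so 12342 - 20P = -2330 + 8P; collecting terms, 14672 = 28P and P* = 524.
Then Q* = 12342 - 20(524) = 1862.

P* = 524, Q* = 1862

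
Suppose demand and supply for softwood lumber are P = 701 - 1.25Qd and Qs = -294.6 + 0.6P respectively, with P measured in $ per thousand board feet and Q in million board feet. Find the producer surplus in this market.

Solving each curve for Q: Qd = 560.8 - 0.8P.
At equilibrium Qd = Qs, so 560.8 - 0.8P = -294.6 + 0.6P; collecting terms, 855.4 = 1.4P and P* = 611.
Substitute back: Q* = 560.8 - 0.8(611) = 72.
Supply choke price (Qs = 0): P = 491. Producer surplus = ½ × (611 - 491) × 72 = 4320.

Producer surplus = 4320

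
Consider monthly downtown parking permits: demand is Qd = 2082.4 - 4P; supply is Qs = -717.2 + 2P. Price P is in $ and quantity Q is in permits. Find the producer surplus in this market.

Producer surplus = 11664

Equating demand and supply, 2082.4 - 4P = -717.2 + 2P gives 6P = 2799.6, so P* = 466.6.
Plugging P* into demand: Q* = 2082.4 - 4(466.6) = 216.
Supply choke price (Qs = 0): P = 358.6. Producer surplus = ½ × (466.6 - 358.6) × 216 = 11664.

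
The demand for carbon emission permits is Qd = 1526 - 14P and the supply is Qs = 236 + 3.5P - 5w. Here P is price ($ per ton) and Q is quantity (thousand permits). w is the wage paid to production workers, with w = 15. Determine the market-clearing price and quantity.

With w = 15, supply is Qs = 161 + 3.5P.
The market clears where 1526 - 14P = 161 + 3.5P. Rearranging, 17.5P = 1365, hence P* = 78.
Plugging P* into demand: Q* = 1526 - 14(78) = 434.

P* = 78, Q* = 434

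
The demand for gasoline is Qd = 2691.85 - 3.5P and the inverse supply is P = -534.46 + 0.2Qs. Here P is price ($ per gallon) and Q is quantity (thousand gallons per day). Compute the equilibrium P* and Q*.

Rewriting in direct form: Qs = 2672.3 + 5P.
The market clears where 2691.85 - 3.5P = 2672.3 + 5P. Rearranging, 8.5P = 19.55, hence P* = 2.3.
Then Q* = 2691.85 - 3.5(2.3) = 2683.8.

P* = 2.3, Q* = 2683.8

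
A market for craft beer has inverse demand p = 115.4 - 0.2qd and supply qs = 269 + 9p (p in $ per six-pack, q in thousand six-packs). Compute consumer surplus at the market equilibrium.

Inverting to quantity form: qd = 577 - 5p.
The market clears where 577 - 5p = 269 + 9p. Rearranging, 14p = 308, hence p* = 22.
From the demand curve, q* = 577 - 5(22) = 467.
Demand choke price (qd = 0): p = 577/5 = 115.4. Consumer surplus = ½ × (115.4 - 22) × 467 = 21808.9.

Consumer surplus = 21808.9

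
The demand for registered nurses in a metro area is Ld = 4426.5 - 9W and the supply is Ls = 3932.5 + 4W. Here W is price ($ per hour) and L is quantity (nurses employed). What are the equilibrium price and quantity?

W* = 38, L* = 4084.5

The market clears where 4426.5 - 9W = 3932.5 + 4W. Rearranging, 13W = 494, hence W* = 38.
Substitute back: L* = 4426.5 - 9(38) = 4084.5.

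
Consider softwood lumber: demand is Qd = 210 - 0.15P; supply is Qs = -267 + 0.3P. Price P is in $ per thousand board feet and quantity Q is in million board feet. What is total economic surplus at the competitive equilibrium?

The market clears where 210 - 0.15P = -267 + 0.3P. Rearranging, 0.45P = 477, hence P* = 1060.
Substitute back: Q* = 210 - 0.15(1060) = 51.
Demand choke price = 1400; supply choke price = 890. CS = ½(1400 - 1060)(51) = 8670; PS = ½(1060 - 890)(51) = 4335. Total surplus = 13005.

Total surplus = 13005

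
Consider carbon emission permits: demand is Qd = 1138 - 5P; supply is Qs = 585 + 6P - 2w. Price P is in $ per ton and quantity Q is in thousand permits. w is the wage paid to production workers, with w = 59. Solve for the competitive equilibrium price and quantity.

P* = 61, Q* = 833

With w = 59, supply is Qs = 467 + 6P.
At equilibrium Qd = Qs, so 1138 - 5P = 467 + 6P; collecting terms, 671 = 11P and P* = 61.
Then Q* = 1138 - 5(61) = 833.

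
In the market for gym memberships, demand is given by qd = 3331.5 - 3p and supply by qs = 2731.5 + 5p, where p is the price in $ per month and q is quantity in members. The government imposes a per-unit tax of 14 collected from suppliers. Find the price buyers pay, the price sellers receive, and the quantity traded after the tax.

p_b = 83.75, p_s = 69.75, q = 3080.25

Suppliers keep p_s = p_b - 14 per unit, so supply in terms of the buyer price is qs = 2661.5 + 5p_b.
Set qd = qs: 3331.5 - 3p_b = 2661.5 + 5p_b, so 670 = 8p_b and p_b = 83.75.
So p_s = 69.75 and the quantity traded is q = 3331.5 - 3(83.75) = 3080.25.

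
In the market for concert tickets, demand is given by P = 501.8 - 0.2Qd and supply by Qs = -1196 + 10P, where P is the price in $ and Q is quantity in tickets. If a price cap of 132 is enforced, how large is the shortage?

Shortage = 1725

Rewriting in direct form: Qd = 2509 - 5P.
Evaluating both curves at the ceiling price 132 gives Qd = 1849, Qs = 124.
Shortage = Qd - Qs = 1849 - 124 = 1725.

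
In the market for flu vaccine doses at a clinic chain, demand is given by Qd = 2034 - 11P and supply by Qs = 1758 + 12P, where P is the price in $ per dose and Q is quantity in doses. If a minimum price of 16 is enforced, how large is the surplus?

Surplus = 92

Evaluating both curves at the floor price 16 gives Qd = 1858, Qs = 1950.
Surplus = Qs - Qd = 1950 - 1858 = 92.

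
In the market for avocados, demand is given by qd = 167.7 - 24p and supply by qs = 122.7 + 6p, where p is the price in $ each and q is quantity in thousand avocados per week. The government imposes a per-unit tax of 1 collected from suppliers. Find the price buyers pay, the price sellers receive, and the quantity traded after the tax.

The tax drives a wedge p_b - p_s = 1. Substituting p_s = p_b - 1 into supply: qs = 116.7 + 6p_b.
Market clearing requires 167.7 - 24p_b = 116.7 + 6p_b; hence 51 = 30p_b and p_b = 1.7.
So p_s = 0.7 and the quantity traded is q = 167.7 - 24(1.7) = 126.9.

p_b = 1.7, p_s = 0.7, q = 126.9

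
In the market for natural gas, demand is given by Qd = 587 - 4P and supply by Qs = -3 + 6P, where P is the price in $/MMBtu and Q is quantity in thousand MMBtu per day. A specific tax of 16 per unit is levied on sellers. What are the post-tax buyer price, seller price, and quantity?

P_b = 68.6, P_s = 52.6, Q = 312.6

Sellers keep P_s = P_b - 16 per unit, so supply in terms of the buyer price is Qs = -99 + 6P_b.
Equate demand and the shifted supply: 587 - 4P_b = -99 + 6P_b, giving 10P_b = 686, so P_b = 68.6.
So P_s = 52.6 and the quantity traded is Q = 587 - 4(68.6) = 312.6.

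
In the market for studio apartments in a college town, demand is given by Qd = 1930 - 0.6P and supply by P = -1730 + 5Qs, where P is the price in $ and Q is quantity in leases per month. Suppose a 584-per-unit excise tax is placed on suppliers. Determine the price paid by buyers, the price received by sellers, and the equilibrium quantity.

P_b = 2126, P_s = 1542, Q = 654.4

Rewriting in direct form: Qs = 346 + 0.2P.
The tax drives a wedge P_b - P_s = 584. Substituting P_s = P_b - 584 into supply: Qs = 229.2 + 0.2P_b.
Equate demand and the shifted supply: 1930 - 0.6P_b = 229.2 + 0.2P_b, giving 0.8P_b = 1700.8, so P_b = 2126.
So P_s = 1542 and the quantity traded is Q = 1930 - 0.6(2126) = 654.4.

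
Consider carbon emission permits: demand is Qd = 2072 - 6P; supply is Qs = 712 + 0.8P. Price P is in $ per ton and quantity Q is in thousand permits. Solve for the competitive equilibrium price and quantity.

P* = 200, Q* = 872

The market clears where 2072 - 6P = 712 + 0.8P. Rearranging, 6.8P = 1360, hence P* = 200.
Plugging P* into demand: Q* = 2072 - 6(200) = 872.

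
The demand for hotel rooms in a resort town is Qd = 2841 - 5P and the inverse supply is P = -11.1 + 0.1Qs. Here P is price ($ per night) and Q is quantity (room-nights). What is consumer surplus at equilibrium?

Consumer surplus = 372876.1

Inverting to quantity form: Qs = 111 + 10P.
Equating demand and supply, 2841 - 5P = 111 + 10P gives 15P = 2730, so P* = 182.
Then Q* = 2841 - 5(182) = 1931.
Demand choke price (Qd = 0): P = 2841/5 = 568.2. Consumer surplus = ½ × (568.2 - 182) × 1931 = 372876.1.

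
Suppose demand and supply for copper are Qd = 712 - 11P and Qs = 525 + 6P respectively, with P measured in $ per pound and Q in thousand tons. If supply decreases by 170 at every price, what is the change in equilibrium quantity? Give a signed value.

ΔQ = -110

Equating demand and supply, 712 - 11P = 525 + 6P gives 17P = 187, so P* = 11.
Substitute back: Q* = 712 - 11(11) = 591.
After the shift, supply is Qs = 355 + 6P.
New equilibrium: 357 = 17P, so P = 21 and Q = 481.
ΔQ = 481 - 591 = -110.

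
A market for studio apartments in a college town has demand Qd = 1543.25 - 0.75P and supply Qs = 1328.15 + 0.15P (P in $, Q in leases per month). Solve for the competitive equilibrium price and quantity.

The market clears where 1543.25 - 0.75P = 1328.15 + 0.15P. Rearranging, 0.9P = 215.1, hence P* = 239.
Substitute back: Q* = 1543.25 - 0.75(239) = 1364.

P* = 239, Q* = 1364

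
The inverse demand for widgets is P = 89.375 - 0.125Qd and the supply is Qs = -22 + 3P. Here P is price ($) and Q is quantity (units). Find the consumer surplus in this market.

Solving each curve for Q: Qd = 715 - 8P.
The market clears where 715 - 8P = -22 + 3P. Rearranging, 11P = 737, hence P* = 67.
Substitute back: Q* = 715 - 8(67) = 179.
Demand choke price (Qd = 0): P = 715/8 = 89.375. Consumer surplus = ½ × (89.375 - 67) × 179 = 2002.5625.

Consumer surplus = 2002.5625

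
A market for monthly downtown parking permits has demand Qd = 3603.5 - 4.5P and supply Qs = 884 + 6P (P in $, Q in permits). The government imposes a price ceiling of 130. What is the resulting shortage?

Evaluating both curves at the ceiling price 130 gives Qd = 3018.5, Qs = 1664.
Shortage = Qd - Qs = 3018.5 - 1664 = 1354.5.

Shortage = 1354.5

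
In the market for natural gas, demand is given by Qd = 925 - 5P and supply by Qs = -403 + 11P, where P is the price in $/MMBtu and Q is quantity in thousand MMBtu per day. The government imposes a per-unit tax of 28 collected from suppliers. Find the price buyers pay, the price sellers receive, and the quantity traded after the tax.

P_b = 102.25, P_s = 74.25, Q = 413.75

The tax drives a wedge P_b - P_s = 28. Substituting P_s = P_b - 28 into supply: Qs = -711 + 11P_b.
Market clearing requires 925 - 5P_b = -711 + 11P_b; hence 1636 = 16P_b and P_b = 102.25.
Then P_s = 102.25 - 28 = 74.25 and Q = 925 - 5(102.25) = 413.75.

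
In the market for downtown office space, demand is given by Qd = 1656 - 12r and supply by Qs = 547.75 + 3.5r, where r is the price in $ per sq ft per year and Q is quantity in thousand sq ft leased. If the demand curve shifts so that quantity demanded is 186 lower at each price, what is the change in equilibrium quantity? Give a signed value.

ΔQ = -42

Equating demand and supply, 1656 - 12r = 547.75 + 3.5r gives 15.5r = 1108.25, so r* = 71.5.
Then Q* = 1656 - 12(71.5) = 798.
After the shift, demand is Qd = 1470 - 12r.
New equilibrium: 922.25 = 15.5r, so r = 59.5 and Q = 756.
ΔQ = 756 - 798 = -42.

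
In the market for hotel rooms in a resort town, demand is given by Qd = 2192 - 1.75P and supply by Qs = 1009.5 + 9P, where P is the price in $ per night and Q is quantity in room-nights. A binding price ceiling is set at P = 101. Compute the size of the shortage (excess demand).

Shortage = 96.75

Evaluating both curves at the ceiling price 101 gives Qd = 2015.25, Qs = 1918.5.
Shortage = Qd - Qs = 2015.25 - 1918.5 = 96.75.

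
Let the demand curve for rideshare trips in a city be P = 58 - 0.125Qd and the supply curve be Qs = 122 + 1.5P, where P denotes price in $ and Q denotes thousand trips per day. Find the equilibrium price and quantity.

P* = 36, Q* = 176

Solving each curve for Q: Qd = 464 - 8P.
Set Qd = Qs: 464 - 8P = 122 + 1.5P, so 342 = 9.5P and P* = 36.
Plugging P* into demand: Q* = 464 - 8(36) = 176.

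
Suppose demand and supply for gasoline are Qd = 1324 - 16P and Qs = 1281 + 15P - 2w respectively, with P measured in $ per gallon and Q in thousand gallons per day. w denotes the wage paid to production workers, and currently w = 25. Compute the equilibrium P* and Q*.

P* = 3, Q* = 1276

With w = 25, supply is Qs = 1231 + 15P.
Set Qd = Qs: 1324 - 16P = 1231 + 15P, so 93 = 31P and P* = 3.
From the demand curve, Q* = 1324 - 16(3) = 1276.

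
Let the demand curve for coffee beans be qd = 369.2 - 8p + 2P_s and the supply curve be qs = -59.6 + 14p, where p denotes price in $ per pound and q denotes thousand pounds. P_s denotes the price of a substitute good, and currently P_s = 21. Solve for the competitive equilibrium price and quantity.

p* = 21.4, q* = 240

With P_s = 21, demand is qd = 411.2 - 8p.
Equating demand and supply, 411.2 - 8p = -59.6 + 14p gives 22p = 470.8, so p* = 21.4.
Plugging p* into demand: q* = 411.2 - 8(21.4) = 240.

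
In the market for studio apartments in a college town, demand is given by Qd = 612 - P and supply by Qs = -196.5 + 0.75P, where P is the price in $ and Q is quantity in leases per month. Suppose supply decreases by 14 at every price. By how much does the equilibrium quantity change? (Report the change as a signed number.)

Equating demand and supply, 612 - P = -196.5 + 0.75P gives 1.75P = 808.5, so P* = 462.
Substitute back: Q* = 612 - 462 = 150.
After the shift, supply is Qs = -210.5 + 0.75P.
New equilibrium: 822.5 = 1.75P, so P = 470 and Q = 142.
ΔQ = 142 - 150 = -8.

ΔQ = -8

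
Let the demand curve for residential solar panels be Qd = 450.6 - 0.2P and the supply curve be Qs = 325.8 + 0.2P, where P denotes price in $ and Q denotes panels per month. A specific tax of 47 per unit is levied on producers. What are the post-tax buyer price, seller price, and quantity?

The tax drives a wedge P_b - P_s = 47. Substituting P_s = P_b - 47 into supply: Qs = 316.4 + 0.2P_b.
Market clearing requires 450.6 - 0.2P_b = 316.4 + 0.2P_b; hence 134.2 = 0.4P_b and P_b = 335.5.
Then P_s = 335.5 - 47 = 288.5 and Q = 450.6 - 0.2(335.5) = 383.5.

P_b = 335.5, P_s = 288.5, Q = 383.5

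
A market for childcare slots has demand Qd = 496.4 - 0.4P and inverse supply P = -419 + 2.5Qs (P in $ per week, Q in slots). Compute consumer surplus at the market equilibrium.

In direct form, Qs = 167.6 + 0.4P.
At equilibrium Qd = Qs, so 496.4 - 0.4P = 167.6 + 0.4P; collecting terms, 328.8 = 0.8P and P* = 411.
Then Q* = 496.4 - 0.4(411) = 332.
Demand choke price (Qd = 0): P = 496.4/0.4 = 1241. Consumer surplus = ½ × (1241 - 411) × 332 = 137780.

Consumer surplus = 137780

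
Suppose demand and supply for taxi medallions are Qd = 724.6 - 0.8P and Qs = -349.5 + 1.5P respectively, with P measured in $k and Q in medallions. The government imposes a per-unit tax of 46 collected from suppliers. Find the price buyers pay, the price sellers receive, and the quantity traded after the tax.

Suppliers keep P_s = P_b - 46 per unit, so supply in terms of the buyer price is Qs = -418.5 + 1.5P_b.
Equate demand and the shifted supply: 724.6 - 0.8P_b = -418.5 + 1.5P_b, giving 2.3P_b = 1143.1, so P_b = 497.
Then P_s = 497 - 46 = 451 and Q = 724.6 - 0.8(497) = 327.

P_b = 497, P_s = 451, Q = 327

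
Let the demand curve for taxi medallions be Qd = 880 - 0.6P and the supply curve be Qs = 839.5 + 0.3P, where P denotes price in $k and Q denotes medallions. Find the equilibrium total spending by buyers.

Equating demand and supply, 880 - 0.6P = 839.5 + 0.3P gives 0.9P = 40.5, so P* = 45.
From the demand curve, Q* = 880 - 0.6(45) = 853.
Total spending by buyers = P* × Q* = 45 × 853 = 38385.

Total spending by buyers = 38385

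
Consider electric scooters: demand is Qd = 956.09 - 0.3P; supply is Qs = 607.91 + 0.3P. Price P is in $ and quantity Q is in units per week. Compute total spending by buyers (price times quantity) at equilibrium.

At equilibrium Qd = Qs, so 956.09 - 0.3P = 607.91 + 0.3P; collecting terms, 348.18 = 0.6P and P* = 580.3.
Substitute back: Q* = 956.09 - 0.3(580.3) = 782.
Total spending by buyers = P* × Q* = 580.3 × 782 = 453794.6.

Total spending by buyers = 453794.6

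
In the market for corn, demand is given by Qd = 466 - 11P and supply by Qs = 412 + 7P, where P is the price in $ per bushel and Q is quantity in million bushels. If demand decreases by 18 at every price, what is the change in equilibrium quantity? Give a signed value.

ΔQ = -7

The market clears where 466 - 11P = 412 + 7P. Rearranging, 18P = 54, hence P* = 3.
Then Q* = 466 - 11(3) = 433.
After the shift, demand is Qd = 448 - 11P.
Re-solving, 18P = 36 gives P = 2 and Q = 426.
ΔQ = 426 - 433 = -7.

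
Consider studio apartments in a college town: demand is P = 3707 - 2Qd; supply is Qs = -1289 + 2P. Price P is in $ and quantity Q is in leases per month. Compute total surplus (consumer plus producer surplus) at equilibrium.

Total surplus = 1875781.25

In direct form, Qd = 1853.5 - 0.5P.
The market clears where 1853.5 - 0.5P = -1289 + 2P. Rearranging, 2.5P = 3142.5, hence P* = 1257.
From the demand curve, Q* = 1853.5 - 0.5(1257) = 1225.
Demand choke price = 3707; supply choke price = 644.5. CS = ½(3707 - 1257)(1225) = 1500625; PS = ½(1257 - 644.5)(1225) = 375156.25. Total surplus = 1875781.25.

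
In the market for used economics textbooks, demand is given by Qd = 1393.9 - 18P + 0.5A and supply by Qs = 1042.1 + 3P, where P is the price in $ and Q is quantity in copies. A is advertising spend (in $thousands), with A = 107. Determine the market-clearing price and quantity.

With A = 107, demand is Qd = 1447.4 - 18P.
The market clears where 1447.4 - 18P = 1042.1 + 3P. Rearranging, 21P = 405.3, hence P* = 19.3.
Then Q* = 1447.4 - 18(19.3) = 1100.

P* = 19.3, Q* = 1100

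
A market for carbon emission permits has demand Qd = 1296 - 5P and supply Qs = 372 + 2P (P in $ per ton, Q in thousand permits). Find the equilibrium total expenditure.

At equilibrium Qd = Qs, so 1296 - 5P = 372 + 2P; collecting terms, 924 = 7P and P* = 132.
Substitute back: Q* = 1296 - 5(132) = 636.
Total expenditure = P* × Q* = 132 × 636 = 83952.

Total expenditure = 83952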